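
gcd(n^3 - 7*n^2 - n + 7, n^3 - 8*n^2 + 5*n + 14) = n^2 - 6*n - 7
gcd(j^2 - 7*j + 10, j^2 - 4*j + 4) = j - 2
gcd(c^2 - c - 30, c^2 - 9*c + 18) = c - 6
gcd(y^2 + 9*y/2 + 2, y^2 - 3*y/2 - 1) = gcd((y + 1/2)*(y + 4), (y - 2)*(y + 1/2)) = y + 1/2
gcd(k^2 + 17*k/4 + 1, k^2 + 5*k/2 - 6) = k + 4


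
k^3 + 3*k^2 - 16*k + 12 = (k - 2)*(k - 1)*(k + 6)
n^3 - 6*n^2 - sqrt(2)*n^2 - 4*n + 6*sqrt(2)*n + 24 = (n - 6)*(n - 2*sqrt(2))*(n + sqrt(2))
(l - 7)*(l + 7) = l^2 - 49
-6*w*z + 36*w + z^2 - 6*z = (-6*w + z)*(z - 6)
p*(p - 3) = p^2 - 3*p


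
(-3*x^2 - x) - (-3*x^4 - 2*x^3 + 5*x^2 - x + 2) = 3*x^4 + 2*x^3 - 8*x^2 - 2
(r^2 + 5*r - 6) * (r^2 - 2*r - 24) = r^4 + 3*r^3 - 40*r^2 - 108*r + 144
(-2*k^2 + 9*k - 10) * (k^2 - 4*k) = -2*k^4 + 17*k^3 - 46*k^2 + 40*k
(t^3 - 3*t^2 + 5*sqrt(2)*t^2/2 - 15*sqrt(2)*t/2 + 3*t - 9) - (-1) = t^3 - 3*t^2 + 5*sqrt(2)*t^2/2 - 15*sqrt(2)*t/2 + 3*t - 8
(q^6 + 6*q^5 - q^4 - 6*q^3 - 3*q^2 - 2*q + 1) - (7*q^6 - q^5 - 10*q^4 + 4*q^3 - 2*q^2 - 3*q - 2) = -6*q^6 + 7*q^5 + 9*q^4 - 10*q^3 - q^2 + q + 3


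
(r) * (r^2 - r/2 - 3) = r^3 - r^2/2 - 3*r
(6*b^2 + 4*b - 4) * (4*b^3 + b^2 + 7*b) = 24*b^5 + 22*b^4 + 30*b^3 + 24*b^2 - 28*b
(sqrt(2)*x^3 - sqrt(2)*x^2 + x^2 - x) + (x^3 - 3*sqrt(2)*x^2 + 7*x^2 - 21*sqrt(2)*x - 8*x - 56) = x^3 + sqrt(2)*x^3 - 4*sqrt(2)*x^2 + 8*x^2 - 21*sqrt(2)*x - 9*x - 56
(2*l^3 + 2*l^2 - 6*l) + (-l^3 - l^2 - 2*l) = l^3 + l^2 - 8*l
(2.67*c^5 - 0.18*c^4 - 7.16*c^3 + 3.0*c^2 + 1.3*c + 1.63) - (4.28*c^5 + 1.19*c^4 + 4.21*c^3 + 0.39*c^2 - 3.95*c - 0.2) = -1.61*c^5 - 1.37*c^4 - 11.37*c^3 + 2.61*c^2 + 5.25*c + 1.83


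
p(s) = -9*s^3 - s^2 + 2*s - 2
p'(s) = -27*s^2 - 2*s + 2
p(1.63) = -40.37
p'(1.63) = -73.00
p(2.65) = -171.21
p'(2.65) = -192.91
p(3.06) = -263.12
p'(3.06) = -256.94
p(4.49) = -827.85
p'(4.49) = -551.30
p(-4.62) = 854.92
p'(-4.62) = -565.06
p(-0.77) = -0.02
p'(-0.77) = -12.47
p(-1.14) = 7.75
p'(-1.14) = -30.81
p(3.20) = -300.75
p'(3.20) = -280.88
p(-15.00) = 30118.00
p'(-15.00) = -6043.00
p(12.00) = -15674.00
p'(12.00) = -3910.00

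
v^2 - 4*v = v*(v - 4)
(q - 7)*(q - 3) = q^2 - 10*q + 21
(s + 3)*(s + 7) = s^2 + 10*s + 21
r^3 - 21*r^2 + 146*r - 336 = (r - 8)*(r - 7)*(r - 6)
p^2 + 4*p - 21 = (p - 3)*(p + 7)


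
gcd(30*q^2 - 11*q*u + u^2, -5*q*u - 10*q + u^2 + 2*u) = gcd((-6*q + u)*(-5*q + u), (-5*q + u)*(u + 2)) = 5*q - u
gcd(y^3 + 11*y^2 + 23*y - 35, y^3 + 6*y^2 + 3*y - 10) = y^2 + 4*y - 5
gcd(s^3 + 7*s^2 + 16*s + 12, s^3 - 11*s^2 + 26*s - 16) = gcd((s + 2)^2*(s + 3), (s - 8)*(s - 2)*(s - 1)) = 1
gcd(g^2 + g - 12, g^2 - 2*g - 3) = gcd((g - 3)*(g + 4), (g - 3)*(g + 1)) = g - 3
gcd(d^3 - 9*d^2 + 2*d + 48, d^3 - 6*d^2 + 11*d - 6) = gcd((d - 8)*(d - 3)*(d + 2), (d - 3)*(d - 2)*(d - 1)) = d - 3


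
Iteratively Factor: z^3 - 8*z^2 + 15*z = (z - 5)*(z^2 - 3*z) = z*(z - 5)*(z - 3)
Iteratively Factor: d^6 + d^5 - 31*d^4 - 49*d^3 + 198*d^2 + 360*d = (d - 5)*(d^5 + 6*d^4 - d^3 - 54*d^2 - 72*d) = d*(d - 5)*(d^4 + 6*d^3 - d^2 - 54*d - 72) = d*(d - 5)*(d + 2)*(d^3 + 4*d^2 - 9*d - 36) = d*(d - 5)*(d - 3)*(d + 2)*(d^2 + 7*d + 12) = d*(d - 5)*(d - 3)*(d + 2)*(d + 3)*(d + 4)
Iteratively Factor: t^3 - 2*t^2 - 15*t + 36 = (t + 4)*(t^2 - 6*t + 9) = (t - 3)*(t + 4)*(t - 3)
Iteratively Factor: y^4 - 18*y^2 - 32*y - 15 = (y + 3)*(y^3 - 3*y^2 - 9*y - 5) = (y + 1)*(y + 3)*(y^2 - 4*y - 5) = (y + 1)^2*(y + 3)*(y - 5)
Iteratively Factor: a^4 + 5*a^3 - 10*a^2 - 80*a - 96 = (a + 4)*(a^3 + a^2 - 14*a - 24) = (a + 3)*(a + 4)*(a^2 - 2*a - 8) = (a + 2)*(a + 3)*(a + 4)*(a - 4)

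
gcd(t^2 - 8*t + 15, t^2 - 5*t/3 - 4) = t - 3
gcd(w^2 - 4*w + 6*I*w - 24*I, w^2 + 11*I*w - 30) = w + 6*I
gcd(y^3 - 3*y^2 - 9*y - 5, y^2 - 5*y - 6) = y + 1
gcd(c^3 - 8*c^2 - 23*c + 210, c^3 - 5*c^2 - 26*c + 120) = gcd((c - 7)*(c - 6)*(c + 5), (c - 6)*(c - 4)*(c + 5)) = c^2 - c - 30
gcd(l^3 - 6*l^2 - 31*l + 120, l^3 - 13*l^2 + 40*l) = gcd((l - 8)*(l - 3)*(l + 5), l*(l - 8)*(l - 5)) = l - 8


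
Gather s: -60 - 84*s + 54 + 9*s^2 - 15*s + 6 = 9*s^2 - 99*s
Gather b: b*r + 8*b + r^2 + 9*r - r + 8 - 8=b*(r + 8) + r^2 + 8*r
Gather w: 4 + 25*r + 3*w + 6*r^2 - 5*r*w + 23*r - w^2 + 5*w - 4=6*r^2 + 48*r - w^2 + w*(8 - 5*r)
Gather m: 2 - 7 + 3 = -2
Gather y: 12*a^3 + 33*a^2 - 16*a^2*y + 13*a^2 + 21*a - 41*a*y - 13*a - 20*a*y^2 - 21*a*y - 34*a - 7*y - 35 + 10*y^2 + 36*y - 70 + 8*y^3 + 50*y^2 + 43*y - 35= 12*a^3 + 46*a^2 - 26*a + 8*y^3 + y^2*(60 - 20*a) + y*(-16*a^2 - 62*a + 72) - 140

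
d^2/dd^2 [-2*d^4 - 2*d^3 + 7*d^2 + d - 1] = -24*d^2 - 12*d + 14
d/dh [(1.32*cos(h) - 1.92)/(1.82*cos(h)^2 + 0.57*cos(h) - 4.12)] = (2.4024*cos(h)^2 - 6.9888*cos(h) + 4.344)*sin(h)/(3.3124*cos(h)^4 + 2.0748*cos(h)^3 - 14.6719*cos(h)^2 - 4.6968*cos(h) + 16.9744)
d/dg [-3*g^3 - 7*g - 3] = -9*g^2 - 7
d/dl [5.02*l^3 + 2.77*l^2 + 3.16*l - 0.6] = 15.06*l^2 + 5.54*l + 3.16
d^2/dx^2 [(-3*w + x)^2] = 2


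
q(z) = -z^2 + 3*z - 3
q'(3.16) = -3.32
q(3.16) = -3.51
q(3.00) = -3.00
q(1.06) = -0.94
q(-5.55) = -50.45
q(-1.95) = -12.65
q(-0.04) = -3.12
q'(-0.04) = 3.08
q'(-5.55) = 14.10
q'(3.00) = -3.00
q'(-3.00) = 9.00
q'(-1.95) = 6.90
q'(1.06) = 0.88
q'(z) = 3 - 2*z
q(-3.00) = -21.00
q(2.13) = -1.15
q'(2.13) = -1.26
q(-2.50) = -16.75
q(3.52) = -4.83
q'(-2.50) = 8.00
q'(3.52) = -4.04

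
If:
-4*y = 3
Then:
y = -3/4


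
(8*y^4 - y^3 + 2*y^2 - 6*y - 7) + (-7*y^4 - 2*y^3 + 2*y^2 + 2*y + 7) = y^4 - 3*y^3 + 4*y^2 - 4*y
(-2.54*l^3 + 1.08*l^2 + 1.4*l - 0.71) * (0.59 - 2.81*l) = 7.1374*l^4 - 4.5334*l^3 - 3.2968*l^2 + 2.8211*l - 0.4189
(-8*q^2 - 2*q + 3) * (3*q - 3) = -24*q^3 + 18*q^2 + 15*q - 9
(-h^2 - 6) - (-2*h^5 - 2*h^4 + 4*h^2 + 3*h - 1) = 2*h^5 + 2*h^4 - 5*h^2 - 3*h - 5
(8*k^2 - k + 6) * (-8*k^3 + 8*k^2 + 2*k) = -64*k^5 + 72*k^4 - 40*k^3 + 46*k^2 + 12*k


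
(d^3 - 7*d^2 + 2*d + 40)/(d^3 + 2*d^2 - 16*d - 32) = (d - 5)/(d + 4)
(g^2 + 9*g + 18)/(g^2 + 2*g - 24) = (g + 3)/(g - 4)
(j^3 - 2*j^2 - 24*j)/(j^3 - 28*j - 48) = j/(j + 2)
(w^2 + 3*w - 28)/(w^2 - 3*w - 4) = (w + 7)/(w + 1)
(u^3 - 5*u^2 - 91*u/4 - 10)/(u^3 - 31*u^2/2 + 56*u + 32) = (u + 5/2)/(u - 8)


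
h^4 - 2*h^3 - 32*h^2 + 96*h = h*(h - 4)^2*(h + 6)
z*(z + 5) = z^2 + 5*z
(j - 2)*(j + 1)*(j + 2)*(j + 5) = j^4 + 6*j^3 + j^2 - 24*j - 20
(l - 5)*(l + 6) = l^2 + l - 30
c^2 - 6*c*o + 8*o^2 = (c - 4*o)*(c - 2*o)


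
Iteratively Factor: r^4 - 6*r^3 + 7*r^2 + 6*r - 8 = (r - 2)*(r^3 - 4*r^2 - r + 4) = (r - 2)*(r - 1)*(r^2 - 3*r - 4) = (r - 4)*(r - 2)*(r - 1)*(r + 1)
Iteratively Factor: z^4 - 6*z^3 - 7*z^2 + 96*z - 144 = (z - 4)*(z^3 - 2*z^2 - 15*z + 36) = (z - 4)*(z + 4)*(z^2 - 6*z + 9) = (z - 4)*(z - 3)*(z + 4)*(z - 3)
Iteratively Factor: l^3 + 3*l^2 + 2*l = (l + 2)*(l^2 + l) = (l + 1)*(l + 2)*(l)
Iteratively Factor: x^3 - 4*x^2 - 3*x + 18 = (x - 3)*(x^2 - x - 6) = (x - 3)*(x + 2)*(x - 3)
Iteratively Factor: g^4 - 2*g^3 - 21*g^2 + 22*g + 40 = (g + 1)*(g^3 - 3*g^2 - 18*g + 40) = (g - 2)*(g + 1)*(g^2 - g - 20) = (g - 5)*(g - 2)*(g + 1)*(g + 4)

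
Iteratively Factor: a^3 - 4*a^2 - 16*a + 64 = (a - 4)*(a^2 - 16) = (a - 4)*(a + 4)*(a - 4)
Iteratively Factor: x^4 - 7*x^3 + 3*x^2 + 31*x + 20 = (x - 4)*(x^3 - 3*x^2 - 9*x - 5) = (x - 5)*(x - 4)*(x^2 + 2*x + 1) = (x - 5)*(x - 4)*(x + 1)*(x + 1)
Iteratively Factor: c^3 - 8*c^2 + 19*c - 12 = (c - 3)*(c^2 - 5*c + 4) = (c - 4)*(c - 3)*(c - 1)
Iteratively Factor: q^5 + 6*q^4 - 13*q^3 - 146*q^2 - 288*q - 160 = (q + 1)*(q^4 + 5*q^3 - 18*q^2 - 128*q - 160) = (q + 1)*(q + 4)*(q^3 + q^2 - 22*q - 40) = (q + 1)*(q + 4)^2*(q^2 - 3*q - 10) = (q - 5)*(q + 1)*(q + 4)^2*(q + 2)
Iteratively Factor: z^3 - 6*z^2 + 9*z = (z - 3)*(z^2 - 3*z) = z*(z - 3)*(z - 3)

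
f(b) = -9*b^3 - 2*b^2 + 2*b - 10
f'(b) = -27*b^2 - 4*b + 2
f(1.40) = -35.82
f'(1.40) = -56.52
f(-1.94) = 44.31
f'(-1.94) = -91.86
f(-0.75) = -8.83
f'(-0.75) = -10.19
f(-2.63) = 134.63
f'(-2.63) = -174.24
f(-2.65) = 138.14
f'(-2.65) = -177.01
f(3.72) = -493.55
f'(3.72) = -386.52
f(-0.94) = -6.17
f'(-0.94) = -18.10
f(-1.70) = 25.04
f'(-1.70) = -69.23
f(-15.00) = 29885.00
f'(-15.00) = -6013.00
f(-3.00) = 209.00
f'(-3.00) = -229.00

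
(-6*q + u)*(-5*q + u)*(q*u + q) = 30*q^3*u + 30*q^3 - 11*q^2*u^2 - 11*q^2*u + q*u^3 + q*u^2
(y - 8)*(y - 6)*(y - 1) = y^3 - 15*y^2 + 62*y - 48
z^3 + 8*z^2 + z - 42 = (z - 2)*(z + 3)*(z + 7)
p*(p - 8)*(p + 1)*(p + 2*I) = p^4 - 7*p^3 + 2*I*p^3 - 8*p^2 - 14*I*p^2 - 16*I*p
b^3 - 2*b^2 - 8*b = b*(b - 4)*(b + 2)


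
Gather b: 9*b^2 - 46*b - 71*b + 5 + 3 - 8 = 9*b^2 - 117*b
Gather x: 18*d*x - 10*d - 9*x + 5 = -10*d + x*(18*d - 9) + 5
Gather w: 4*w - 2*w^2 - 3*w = -2*w^2 + w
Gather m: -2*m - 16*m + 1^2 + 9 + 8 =18 - 18*m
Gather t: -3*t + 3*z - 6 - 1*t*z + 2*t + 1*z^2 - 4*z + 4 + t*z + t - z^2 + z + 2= 0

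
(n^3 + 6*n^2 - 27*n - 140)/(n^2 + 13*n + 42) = (n^2 - n - 20)/(n + 6)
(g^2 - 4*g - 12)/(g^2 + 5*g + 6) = (g - 6)/(g + 3)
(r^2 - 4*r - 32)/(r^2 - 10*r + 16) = (r + 4)/(r - 2)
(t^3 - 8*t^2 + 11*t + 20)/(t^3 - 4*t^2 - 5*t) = (t - 4)/t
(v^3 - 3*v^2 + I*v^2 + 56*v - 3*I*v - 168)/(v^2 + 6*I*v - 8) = (v^3 + v^2*(-3 + I) + v*(56 - 3*I) - 168)/(v^2 + 6*I*v - 8)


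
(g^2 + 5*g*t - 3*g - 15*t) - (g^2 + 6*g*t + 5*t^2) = -g*t - 3*g - 5*t^2 - 15*t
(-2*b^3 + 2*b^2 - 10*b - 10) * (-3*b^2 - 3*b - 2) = 6*b^5 + 28*b^3 + 56*b^2 + 50*b + 20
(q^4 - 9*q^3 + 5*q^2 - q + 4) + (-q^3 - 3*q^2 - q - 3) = q^4 - 10*q^3 + 2*q^2 - 2*q + 1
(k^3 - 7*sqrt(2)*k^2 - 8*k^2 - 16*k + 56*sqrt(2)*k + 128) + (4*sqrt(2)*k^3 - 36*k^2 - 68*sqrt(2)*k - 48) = k^3 + 4*sqrt(2)*k^3 - 44*k^2 - 7*sqrt(2)*k^2 - 12*sqrt(2)*k - 16*k + 80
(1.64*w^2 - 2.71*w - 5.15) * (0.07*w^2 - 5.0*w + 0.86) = 0.1148*w^4 - 8.3897*w^3 + 14.5999*w^2 + 23.4194*w - 4.429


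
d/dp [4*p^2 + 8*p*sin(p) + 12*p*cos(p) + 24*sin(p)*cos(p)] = -12*p*sin(p) + 8*p*cos(p) + 8*p + 8*sin(p) + 12*cos(p) + 24*cos(2*p)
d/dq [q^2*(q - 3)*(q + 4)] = q*(4*q^2 + 3*q - 24)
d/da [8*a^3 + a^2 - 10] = 2*a*(12*a + 1)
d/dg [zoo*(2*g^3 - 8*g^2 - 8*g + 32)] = zoo*(g^2 + g + 1)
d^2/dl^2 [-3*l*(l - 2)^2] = 24 - 18*l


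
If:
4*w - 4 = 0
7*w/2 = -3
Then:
No Solution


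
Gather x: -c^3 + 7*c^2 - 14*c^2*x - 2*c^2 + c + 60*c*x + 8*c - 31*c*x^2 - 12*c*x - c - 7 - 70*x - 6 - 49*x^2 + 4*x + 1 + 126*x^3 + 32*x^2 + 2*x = -c^3 + 5*c^2 + 8*c + 126*x^3 + x^2*(-31*c - 17) + x*(-14*c^2 + 48*c - 64) - 12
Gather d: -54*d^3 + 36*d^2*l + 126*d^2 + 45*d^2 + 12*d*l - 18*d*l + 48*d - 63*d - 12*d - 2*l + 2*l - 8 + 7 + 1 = -54*d^3 + d^2*(36*l + 171) + d*(-6*l - 27)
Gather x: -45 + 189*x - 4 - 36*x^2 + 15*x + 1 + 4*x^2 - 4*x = -32*x^2 + 200*x - 48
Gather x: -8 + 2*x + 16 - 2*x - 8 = 0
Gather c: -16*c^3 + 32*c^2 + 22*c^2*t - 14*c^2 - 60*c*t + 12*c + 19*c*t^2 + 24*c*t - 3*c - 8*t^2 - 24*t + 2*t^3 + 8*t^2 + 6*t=-16*c^3 + c^2*(22*t + 18) + c*(19*t^2 - 36*t + 9) + 2*t^3 - 18*t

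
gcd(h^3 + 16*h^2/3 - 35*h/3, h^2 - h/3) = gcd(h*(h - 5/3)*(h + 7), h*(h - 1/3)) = h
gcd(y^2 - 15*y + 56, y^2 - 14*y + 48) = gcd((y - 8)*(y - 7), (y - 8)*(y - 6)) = y - 8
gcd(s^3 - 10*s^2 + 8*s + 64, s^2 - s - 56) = s - 8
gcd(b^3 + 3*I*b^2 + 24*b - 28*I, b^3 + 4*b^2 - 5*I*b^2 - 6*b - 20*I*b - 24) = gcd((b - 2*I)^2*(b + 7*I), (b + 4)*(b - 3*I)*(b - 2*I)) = b - 2*I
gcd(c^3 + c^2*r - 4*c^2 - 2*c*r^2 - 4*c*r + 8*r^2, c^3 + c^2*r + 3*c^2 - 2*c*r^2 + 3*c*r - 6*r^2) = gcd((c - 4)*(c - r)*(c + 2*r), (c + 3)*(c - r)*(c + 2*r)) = -c^2 - c*r + 2*r^2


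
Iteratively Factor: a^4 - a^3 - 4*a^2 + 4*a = (a)*(a^3 - a^2 - 4*a + 4) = a*(a - 1)*(a^2 - 4) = a*(a - 1)*(a + 2)*(a - 2)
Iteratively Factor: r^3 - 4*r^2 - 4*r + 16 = (r - 2)*(r^2 - 2*r - 8) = (r - 4)*(r - 2)*(r + 2)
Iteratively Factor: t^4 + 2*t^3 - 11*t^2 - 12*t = (t + 4)*(t^3 - 2*t^2 - 3*t) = t*(t + 4)*(t^2 - 2*t - 3) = t*(t + 1)*(t + 4)*(t - 3)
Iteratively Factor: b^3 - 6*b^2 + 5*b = (b - 5)*(b^2 - b) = b*(b - 5)*(b - 1)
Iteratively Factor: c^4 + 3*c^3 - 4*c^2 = (c)*(c^3 + 3*c^2 - 4*c) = c*(c + 4)*(c^2 - c) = c^2*(c + 4)*(c - 1)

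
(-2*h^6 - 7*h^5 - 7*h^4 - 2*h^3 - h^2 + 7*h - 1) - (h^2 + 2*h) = -2*h^6 - 7*h^5 - 7*h^4 - 2*h^3 - 2*h^2 + 5*h - 1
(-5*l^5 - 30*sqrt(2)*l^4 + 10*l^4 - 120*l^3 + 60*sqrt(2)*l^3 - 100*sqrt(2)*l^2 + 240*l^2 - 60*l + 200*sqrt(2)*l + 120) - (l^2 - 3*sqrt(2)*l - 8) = -5*l^5 - 30*sqrt(2)*l^4 + 10*l^4 - 120*l^3 + 60*sqrt(2)*l^3 - 100*sqrt(2)*l^2 + 239*l^2 - 60*l + 203*sqrt(2)*l + 128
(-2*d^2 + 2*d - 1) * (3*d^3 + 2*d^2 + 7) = -6*d^5 + 2*d^4 + d^3 - 16*d^2 + 14*d - 7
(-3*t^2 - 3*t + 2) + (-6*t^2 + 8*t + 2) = -9*t^2 + 5*t + 4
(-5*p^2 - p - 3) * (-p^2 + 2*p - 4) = 5*p^4 - 9*p^3 + 21*p^2 - 2*p + 12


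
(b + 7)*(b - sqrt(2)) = b^2 - sqrt(2)*b + 7*b - 7*sqrt(2)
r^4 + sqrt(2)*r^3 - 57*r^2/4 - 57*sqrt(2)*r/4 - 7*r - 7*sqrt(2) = (r - 4)*(r + 1/2)*(r + 7/2)*(r + sqrt(2))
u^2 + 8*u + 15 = (u + 3)*(u + 5)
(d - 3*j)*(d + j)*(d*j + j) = d^3*j - 2*d^2*j^2 + d^2*j - 3*d*j^3 - 2*d*j^2 - 3*j^3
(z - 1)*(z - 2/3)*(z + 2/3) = z^3 - z^2 - 4*z/9 + 4/9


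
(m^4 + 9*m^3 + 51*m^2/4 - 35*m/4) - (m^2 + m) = m^4 + 9*m^3 + 47*m^2/4 - 39*m/4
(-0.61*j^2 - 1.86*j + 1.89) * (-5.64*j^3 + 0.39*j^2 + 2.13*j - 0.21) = 3.4404*j^5 + 10.2525*j^4 - 12.6843*j^3 - 3.0966*j^2 + 4.4163*j - 0.3969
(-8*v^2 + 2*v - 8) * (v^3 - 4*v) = -8*v^5 + 2*v^4 + 24*v^3 - 8*v^2 + 32*v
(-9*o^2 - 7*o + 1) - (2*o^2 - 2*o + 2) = -11*o^2 - 5*o - 1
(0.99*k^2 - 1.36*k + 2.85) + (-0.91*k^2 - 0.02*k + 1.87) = 0.08*k^2 - 1.38*k + 4.72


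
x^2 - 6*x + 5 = (x - 5)*(x - 1)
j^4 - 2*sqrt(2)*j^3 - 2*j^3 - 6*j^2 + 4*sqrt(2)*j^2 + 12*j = j*(j - 2)*(j - 3*sqrt(2))*(j + sqrt(2))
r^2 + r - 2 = (r - 1)*(r + 2)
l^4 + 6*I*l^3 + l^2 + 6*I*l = l*(l - I)*(l + I)*(l + 6*I)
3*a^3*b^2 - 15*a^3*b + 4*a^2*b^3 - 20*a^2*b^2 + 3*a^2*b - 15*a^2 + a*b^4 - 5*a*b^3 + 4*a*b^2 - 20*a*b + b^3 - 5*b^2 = (a + b)*(3*a + b)*(b - 5)*(a*b + 1)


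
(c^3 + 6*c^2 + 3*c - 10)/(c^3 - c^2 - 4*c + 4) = (c + 5)/(c - 2)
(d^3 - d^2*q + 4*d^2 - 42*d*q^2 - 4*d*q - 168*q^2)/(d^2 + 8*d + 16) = (d^2 - d*q - 42*q^2)/(d + 4)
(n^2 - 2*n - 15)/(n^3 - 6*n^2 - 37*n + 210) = (n + 3)/(n^2 - n - 42)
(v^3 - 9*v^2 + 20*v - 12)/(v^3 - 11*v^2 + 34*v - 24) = (v - 2)/(v - 4)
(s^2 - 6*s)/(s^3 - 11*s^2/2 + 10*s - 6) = 2*s*(s - 6)/(2*s^3 - 11*s^2 + 20*s - 12)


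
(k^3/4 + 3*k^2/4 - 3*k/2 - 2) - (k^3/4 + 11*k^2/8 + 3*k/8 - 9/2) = -5*k^2/8 - 15*k/8 + 5/2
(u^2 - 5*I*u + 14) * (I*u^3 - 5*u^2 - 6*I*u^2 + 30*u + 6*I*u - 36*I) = I*u^5 - 6*I*u^4 + 45*I*u^3 - 40*u^2 - 270*I*u^2 + 240*u + 84*I*u - 504*I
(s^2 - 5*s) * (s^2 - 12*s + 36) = s^4 - 17*s^3 + 96*s^2 - 180*s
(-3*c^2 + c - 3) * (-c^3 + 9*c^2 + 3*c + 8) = 3*c^5 - 28*c^4 + 3*c^3 - 48*c^2 - c - 24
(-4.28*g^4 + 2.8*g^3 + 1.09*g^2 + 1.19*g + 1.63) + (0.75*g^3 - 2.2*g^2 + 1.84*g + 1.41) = -4.28*g^4 + 3.55*g^3 - 1.11*g^2 + 3.03*g + 3.04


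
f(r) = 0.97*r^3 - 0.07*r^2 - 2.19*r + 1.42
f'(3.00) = 23.58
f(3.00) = 20.41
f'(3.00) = 23.58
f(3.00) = 20.41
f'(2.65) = 17.87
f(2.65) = 13.18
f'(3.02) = 23.93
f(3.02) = 20.89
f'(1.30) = 2.55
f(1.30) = 0.59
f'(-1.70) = 6.46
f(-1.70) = 0.18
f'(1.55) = 4.58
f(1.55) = 1.47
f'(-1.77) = 7.17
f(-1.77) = -0.30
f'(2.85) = 21.05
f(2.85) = 17.06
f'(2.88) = 21.54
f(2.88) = 17.70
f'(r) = 2.91*r^2 - 0.14*r - 2.19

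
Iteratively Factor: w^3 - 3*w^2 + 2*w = (w - 1)*(w^2 - 2*w) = (w - 2)*(w - 1)*(w)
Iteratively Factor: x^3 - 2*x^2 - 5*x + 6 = (x + 2)*(x^2 - 4*x + 3) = (x - 3)*(x + 2)*(x - 1)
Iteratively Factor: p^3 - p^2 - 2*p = (p + 1)*(p^2 - 2*p) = p*(p + 1)*(p - 2)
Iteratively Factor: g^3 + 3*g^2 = (g)*(g^2 + 3*g) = g^2*(g + 3)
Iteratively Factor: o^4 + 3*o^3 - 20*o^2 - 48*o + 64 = (o + 4)*(o^3 - o^2 - 16*o + 16) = (o + 4)^2*(o^2 - 5*o + 4) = (o - 4)*(o + 4)^2*(o - 1)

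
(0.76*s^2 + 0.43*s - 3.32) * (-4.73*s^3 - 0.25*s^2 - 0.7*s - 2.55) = -3.5948*s^5 - 2.2239*s^4 + 15.0641*s^3 - 1.409*s^2 + 1.2275*s + 8.466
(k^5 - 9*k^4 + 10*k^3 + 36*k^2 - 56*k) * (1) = k^5 - 9*k^4 + 10*k^3 + 36*k^2 - 56*k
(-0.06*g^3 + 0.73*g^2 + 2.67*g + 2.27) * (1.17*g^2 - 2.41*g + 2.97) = -0.0702*g^5 + 0.9987*g^4 + 1.1864*g^3 - 1.6107*g^2 + 2.4592*g + 6.7419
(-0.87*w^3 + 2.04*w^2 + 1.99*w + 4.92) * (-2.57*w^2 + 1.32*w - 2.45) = 2.2359*w^5 - 6.3912*w^4 - 0.29*w^3 - 15.0156*w^2 + 1.6189*w - 12.054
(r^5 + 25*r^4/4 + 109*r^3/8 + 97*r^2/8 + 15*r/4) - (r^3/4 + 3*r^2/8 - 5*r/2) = r^5 + 25*r^4/4 + 107*r^3/8 + 47*r^2/4 + 25*r/4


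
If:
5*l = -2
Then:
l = -2/5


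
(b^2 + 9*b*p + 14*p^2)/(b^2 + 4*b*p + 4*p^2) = (b + 7*p)/(b + 2*p)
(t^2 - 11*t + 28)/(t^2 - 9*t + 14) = (t - 4)/(t - 2)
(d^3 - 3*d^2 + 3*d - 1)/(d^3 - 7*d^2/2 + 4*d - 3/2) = 2*(d - 1)/(2*d - 3)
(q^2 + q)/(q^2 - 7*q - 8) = q/(q - 8)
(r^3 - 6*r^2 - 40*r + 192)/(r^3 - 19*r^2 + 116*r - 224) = (r + 6)/(r - 7)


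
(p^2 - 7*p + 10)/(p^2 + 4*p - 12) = (p - 5)/(p + 6)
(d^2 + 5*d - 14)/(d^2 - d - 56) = (d - 2)/(d - 8)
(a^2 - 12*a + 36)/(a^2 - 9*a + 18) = (a - 6)/(a - 3)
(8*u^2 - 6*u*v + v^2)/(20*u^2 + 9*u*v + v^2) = (8*u^2 - 6*u*v + v^2)/(20*u^2 + 9*u*v + v^2)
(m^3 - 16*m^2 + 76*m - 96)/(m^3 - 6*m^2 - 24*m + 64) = (m - 6)/(m + 4)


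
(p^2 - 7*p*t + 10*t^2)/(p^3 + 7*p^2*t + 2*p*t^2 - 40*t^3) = (p - 5*t)/(p^2 + 9*p*t + 20*t^2)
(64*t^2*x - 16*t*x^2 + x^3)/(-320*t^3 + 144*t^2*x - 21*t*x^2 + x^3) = x/(-5*t + x)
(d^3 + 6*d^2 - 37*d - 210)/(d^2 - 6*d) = d + 12 + 35/d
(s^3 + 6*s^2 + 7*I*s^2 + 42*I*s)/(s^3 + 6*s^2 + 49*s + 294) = s/(s - 7*I)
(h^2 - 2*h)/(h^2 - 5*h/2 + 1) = 2*h/(2*h - 1)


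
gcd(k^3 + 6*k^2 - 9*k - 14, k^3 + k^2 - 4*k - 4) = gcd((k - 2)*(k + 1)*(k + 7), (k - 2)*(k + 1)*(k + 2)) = k^2 - k - 2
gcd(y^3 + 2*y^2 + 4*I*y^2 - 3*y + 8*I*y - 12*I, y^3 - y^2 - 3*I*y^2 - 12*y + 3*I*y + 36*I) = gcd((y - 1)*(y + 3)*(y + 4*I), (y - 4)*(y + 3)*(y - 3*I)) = y + 3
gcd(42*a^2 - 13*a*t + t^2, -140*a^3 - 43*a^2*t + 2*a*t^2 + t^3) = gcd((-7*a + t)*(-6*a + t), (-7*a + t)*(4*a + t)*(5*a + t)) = -7*a + t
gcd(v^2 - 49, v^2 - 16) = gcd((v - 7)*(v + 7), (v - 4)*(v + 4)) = 1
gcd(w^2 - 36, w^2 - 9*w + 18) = w - 6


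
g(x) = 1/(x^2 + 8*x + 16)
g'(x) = (-2*x - 8)/(x^2 + 8*x + 16)^2 = 2*(-x - 4)/(x^2 + 8*x + 16)^2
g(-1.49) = 0.16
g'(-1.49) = -0.13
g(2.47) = 0.02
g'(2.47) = -0.01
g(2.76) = 0.02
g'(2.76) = -0.01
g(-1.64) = 0.18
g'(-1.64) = -0.15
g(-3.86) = 51.02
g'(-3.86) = -728.86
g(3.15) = 0.02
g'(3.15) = -0.01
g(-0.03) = 0.06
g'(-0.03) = -0.03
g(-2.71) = 0.60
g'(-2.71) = -0.93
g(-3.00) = 1.00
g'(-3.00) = -2.00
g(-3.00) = 1.00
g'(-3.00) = -2.00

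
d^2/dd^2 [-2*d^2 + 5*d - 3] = -4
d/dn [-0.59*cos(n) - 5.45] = 0.59*sin(n)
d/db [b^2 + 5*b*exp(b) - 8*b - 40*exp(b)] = 5*b*exp(b) + 2*b - 35*exp(b) - 8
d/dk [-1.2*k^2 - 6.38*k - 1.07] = -2.4*k - 6.38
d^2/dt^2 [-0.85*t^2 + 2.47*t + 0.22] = -1.70000000000000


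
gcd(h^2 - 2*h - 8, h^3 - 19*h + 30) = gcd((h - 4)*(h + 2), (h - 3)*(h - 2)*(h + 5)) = 1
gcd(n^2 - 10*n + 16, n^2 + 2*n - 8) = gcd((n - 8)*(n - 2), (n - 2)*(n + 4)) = n - 2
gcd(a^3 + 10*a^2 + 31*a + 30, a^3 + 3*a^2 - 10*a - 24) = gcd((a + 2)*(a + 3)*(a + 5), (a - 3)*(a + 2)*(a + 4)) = a + 2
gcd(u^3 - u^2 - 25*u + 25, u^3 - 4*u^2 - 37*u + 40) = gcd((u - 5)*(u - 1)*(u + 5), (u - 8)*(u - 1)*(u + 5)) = u^2 + 4*u - 5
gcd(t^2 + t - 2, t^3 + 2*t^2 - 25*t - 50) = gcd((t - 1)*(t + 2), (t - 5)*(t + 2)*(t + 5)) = t + 2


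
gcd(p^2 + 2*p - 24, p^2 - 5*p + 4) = p - 4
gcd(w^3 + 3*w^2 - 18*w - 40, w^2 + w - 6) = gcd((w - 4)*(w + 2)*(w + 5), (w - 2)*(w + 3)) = 1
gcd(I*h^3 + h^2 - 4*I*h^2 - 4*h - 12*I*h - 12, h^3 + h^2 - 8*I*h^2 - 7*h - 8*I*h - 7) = h - I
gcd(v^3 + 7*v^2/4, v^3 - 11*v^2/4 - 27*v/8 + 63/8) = v + 7/4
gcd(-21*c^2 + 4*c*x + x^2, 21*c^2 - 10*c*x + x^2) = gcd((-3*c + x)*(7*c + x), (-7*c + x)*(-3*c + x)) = -3*c + x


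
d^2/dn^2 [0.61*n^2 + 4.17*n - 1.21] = 1.22000000000000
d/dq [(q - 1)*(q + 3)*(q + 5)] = 3*q^2 + 14*q + 7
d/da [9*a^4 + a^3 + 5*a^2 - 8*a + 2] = 36*a^3 + 3*a^2 + 10*a - 8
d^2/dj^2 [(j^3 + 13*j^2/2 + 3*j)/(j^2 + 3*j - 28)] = (41*j^3 + 588*j^2 + 5208*j + 10696)/(j^6 + 9*j^5 - 57*j^4 - 477*j^3 + 1596*j^2 + 7056*j - 21952)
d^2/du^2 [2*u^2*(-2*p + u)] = -8*p + 12*u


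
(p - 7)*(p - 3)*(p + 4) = p^3 - 6*p^2 - 19*p + 84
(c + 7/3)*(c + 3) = c^2 + 16*c/3 + 7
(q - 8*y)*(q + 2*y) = q^2 - 6*q*y - 16*y^2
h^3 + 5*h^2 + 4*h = h*(h + 1)*(h + 4)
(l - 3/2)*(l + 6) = l^2 + 9*l/2 - 9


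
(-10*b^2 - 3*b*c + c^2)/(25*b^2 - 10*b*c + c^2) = (-2*b - c)/(5*b - c)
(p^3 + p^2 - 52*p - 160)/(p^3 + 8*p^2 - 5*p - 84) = (p^2 - 3*p - 40)/(p^2 + 4*p - 21)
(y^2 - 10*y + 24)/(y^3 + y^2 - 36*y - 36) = (y - 4)/(y^2 + 7*y + 6)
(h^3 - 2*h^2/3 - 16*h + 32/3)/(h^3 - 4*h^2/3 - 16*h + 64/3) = (3*h - 2)/(3*h - 4)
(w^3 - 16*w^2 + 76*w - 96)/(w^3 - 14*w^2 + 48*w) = (w - 2)/w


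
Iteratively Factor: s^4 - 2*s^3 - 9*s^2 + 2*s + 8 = (s + 1)*(s^3 - 3*s^2 - 6*s + 8) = (s - 4)*(s + 1)*(s^2 + s - 2) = (s - 4)*(s + 1)*(s + 2)*(s - 1)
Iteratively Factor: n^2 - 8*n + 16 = (n - 4)*(n - 4)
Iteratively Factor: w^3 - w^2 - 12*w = (w + 3)*(w^2 - 4*w) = w*(w + 3)*(w - 4)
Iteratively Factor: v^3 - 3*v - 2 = (v + 1)*(v^2 - v - 2) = (v + 1)^2*(v - 2)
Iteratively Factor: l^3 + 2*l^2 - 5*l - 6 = (l + 1)*(l^2 + l - 6) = (l + 1)*(l + 3)*(l - 2)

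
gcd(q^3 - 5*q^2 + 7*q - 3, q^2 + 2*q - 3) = q - 1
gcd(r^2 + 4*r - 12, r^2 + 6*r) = r + 6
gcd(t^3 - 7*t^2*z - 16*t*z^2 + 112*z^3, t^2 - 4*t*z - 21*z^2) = -t + 7*z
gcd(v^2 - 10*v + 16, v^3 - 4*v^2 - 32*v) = v - 8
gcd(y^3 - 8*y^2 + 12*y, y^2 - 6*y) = y^2 - 6*y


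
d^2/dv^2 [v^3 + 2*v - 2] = 6*v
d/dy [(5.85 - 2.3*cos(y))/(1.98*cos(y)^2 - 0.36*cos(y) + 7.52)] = (-4.554*cos(y)^2 + 23.166*cos(y) + 15.19)*sin(y)/(3.9204*cos(y)^4 - 1.4256*cos(y)^3 + 29.9088*cos(y)^2 - 5.4144*cos(y) + 56.5504)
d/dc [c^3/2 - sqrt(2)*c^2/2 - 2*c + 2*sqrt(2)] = 3*c^2/2 - sqrt(2)*c - 2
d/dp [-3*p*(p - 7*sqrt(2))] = -6*p + 21*sqrt(2)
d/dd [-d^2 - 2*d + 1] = -2*d - 2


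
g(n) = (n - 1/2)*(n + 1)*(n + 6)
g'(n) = (n - 1/2)*(n + 1) + (n - 1/2)*(n + 6) + (n + 1)*(n + 6)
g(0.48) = -0.19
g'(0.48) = 9.43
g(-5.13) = 20.23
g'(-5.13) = 14.76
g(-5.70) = 8.74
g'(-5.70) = 25.87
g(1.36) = 14.94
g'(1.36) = 25.73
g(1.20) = 11.09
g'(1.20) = 22.42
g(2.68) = 69.63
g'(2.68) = 58.89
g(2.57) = 63.33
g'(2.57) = 55.72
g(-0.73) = -1.75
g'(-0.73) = -5.39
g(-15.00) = -1953.00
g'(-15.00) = 482.50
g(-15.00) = -1953.00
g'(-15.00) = 482.50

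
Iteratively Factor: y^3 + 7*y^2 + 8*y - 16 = (y + 4)*(y^2 + 3*y - 4) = (y - 1)*(y + 4)*(y + 4)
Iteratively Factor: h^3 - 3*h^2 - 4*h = (h - 4)*(h^2 + h) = (h - 4)*(h + 1)*(h)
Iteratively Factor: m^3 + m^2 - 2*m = (m)*(m^2 + m - 2) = m*(m - 1)*(m + 2)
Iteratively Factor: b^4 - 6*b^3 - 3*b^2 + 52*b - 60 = (b + 3)*(b^3 - 9*b^2 + 24*b - 20) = (b - 2)*(b + 3)*(b^2 - 7*b + 10) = (b - 5)*(b - 2)*(b + 3)*(b - 2)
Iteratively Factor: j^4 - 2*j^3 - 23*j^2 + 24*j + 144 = (j + 3)*(j^3 - 5*j^2 - 8*j + 48) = (j - 4)*(j + 3)*(j^2 - j - 12) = (j - 4)*(j + 3)^2*(j - 4)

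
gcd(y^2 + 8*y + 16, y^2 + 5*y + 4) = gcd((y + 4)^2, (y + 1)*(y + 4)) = y + 4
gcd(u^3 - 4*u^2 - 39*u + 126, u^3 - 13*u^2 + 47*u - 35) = u - 7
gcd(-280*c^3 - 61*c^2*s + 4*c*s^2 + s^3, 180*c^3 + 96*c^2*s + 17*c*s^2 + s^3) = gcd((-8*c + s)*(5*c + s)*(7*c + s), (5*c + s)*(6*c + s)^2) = 5*c + s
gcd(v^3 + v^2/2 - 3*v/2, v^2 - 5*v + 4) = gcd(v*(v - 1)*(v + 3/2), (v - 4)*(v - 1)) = v - 1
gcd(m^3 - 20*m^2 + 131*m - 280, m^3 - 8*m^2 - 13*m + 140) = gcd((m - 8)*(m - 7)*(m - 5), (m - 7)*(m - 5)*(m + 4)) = m^2 - 12*m + 35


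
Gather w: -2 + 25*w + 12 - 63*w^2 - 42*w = -63*w^2 - 17*w + 10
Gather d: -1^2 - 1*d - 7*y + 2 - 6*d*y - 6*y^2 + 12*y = d*(-6*y - 1) - 6*y^2 + 5*y + 1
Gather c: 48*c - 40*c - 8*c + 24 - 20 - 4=0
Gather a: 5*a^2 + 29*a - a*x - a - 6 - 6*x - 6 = 5*a^2 + a*(28 - x) - 6*x - 12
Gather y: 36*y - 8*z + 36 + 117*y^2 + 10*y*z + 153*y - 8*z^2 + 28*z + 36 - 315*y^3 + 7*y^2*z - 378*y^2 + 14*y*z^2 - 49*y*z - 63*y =-315*y^3 + y^2*(7*z - 261) + y*(14*z^2 - 39*z + 126) - 8*z^2 + 20*z + 72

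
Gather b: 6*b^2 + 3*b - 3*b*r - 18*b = 6*b^2 + b*(-3*r - 15)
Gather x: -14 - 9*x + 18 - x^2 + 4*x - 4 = -x^2 - 5*x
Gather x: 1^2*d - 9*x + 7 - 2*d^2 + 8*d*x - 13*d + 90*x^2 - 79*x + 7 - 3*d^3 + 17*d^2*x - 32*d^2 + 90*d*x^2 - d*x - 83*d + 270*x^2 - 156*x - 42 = -3*d^3 - 34*d^2 - 95*d + x^2*(90*d + 360) + x*(17*d^2 + 7*d - 244) - 28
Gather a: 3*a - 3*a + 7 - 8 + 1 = 0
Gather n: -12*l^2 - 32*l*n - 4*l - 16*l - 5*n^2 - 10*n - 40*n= -12*l^2 - 20*l - 5*n^2 + n*(-32*l - 50)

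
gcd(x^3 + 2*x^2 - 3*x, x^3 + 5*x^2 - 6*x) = x^2 - x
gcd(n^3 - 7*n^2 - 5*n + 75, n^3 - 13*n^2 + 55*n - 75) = n^2 - 10*n + 25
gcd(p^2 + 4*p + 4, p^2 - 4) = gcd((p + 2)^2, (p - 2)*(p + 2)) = p + 2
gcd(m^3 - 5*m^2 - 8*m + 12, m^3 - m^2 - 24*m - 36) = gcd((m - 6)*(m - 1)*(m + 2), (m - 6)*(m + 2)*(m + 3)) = m^2 - 4*m - 12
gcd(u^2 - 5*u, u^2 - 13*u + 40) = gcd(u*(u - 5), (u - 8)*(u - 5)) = u - 5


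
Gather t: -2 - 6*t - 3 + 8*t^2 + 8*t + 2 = 8*t^2 + 2*t - 3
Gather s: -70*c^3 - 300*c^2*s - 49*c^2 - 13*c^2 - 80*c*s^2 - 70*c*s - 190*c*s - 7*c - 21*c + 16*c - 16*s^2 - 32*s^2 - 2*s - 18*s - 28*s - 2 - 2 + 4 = -70*c^3 - 62*c^2 - 12*c + s^2*(-80*c - 48) + s*(-300*c^2 - 260*c - 48)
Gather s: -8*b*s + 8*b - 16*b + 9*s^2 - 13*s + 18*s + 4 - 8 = -8*b + 9*s^2 + s*(5 - 8*b) - 4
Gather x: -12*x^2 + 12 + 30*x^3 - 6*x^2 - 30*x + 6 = 30*x^3 - 18*x^2 - 30*x + 18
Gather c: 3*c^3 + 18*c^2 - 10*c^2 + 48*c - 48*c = 3*c^3 + 8*c^2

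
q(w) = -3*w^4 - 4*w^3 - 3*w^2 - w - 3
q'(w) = -12*w^3 - 12*w^2 - 6*w - 1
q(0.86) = -10.26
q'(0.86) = -22.67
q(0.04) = -3.05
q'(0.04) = -1.26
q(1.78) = -66.96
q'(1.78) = -117.38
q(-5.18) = -1682.28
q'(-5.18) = 1375.99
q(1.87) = -78.20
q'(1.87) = -132.65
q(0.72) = -7.57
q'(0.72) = -16.02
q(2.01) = -98.58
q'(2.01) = -158.99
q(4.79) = -2095.53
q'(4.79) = -1623.90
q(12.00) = -69567.00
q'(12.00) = -22537.00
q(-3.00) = -162.00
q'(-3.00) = 233.00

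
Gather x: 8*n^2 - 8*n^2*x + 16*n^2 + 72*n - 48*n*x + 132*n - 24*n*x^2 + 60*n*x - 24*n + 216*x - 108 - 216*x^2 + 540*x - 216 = 24*n^2 + 180*n + x^2*(-24*n - 216) + x*(-8*n^2 + 12*n + 756) - 324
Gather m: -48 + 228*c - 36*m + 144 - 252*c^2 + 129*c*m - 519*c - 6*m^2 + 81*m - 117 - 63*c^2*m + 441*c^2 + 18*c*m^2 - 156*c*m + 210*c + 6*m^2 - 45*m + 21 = 189*c^2 + 18*c*m^2 - 81*c + m*(-63*c^2 - 27*c)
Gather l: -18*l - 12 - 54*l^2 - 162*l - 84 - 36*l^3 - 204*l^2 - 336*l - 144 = -36*l^3 - 258*l^2 - 516*l - 240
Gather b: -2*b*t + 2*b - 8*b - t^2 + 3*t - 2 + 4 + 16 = b*(-2*t - 6) - t^2 + 3*t + 18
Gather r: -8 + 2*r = 2*r - 8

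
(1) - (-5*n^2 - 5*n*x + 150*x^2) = 5*n^2 + 5*n*x - 150*x^2 + 1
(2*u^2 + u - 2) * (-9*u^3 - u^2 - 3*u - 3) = -18*u^5 - 11*u^4 + 11*u^3 - 7*u^2 + 3*u + 6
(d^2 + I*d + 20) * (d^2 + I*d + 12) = d^4 + 2*I*d^3 + 31*d^2 + 32*I*d + 240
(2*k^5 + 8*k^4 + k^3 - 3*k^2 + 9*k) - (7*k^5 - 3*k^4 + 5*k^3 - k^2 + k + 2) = -5*k^5 + 11*k^4 - 4*k^3 - 2*k^2 + 8*k - 2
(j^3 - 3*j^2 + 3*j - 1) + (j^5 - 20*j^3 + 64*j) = j^5 - 19*j^3 - 3*j^2 + 67*j - 1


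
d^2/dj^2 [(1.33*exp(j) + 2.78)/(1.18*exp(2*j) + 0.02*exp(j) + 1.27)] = (1.851892*exp(4*j) + 15.4521*exp(3*j) - 11.762004*exp(2*j) - 16.697102*exp(j) + 2.074545)*exp(j)/(1.643032*exp(6*j) + 0.083544*exp(5*j) + 5.30646*exp(4*j) + 0.17984*exp(3*j) + 5.71119*exp(2*j) + 0.096774*exp(j) + 2.048383)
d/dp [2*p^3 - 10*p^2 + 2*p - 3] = 6*p^2 - 20*p + 2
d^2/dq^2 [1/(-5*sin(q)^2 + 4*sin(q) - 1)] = 2*(50*sin(q)^4 - 30*sin(q)^3 - 77*sin(q)^2 + 62*sin(q) - 11)/(5*sin(q)^2 - 4*sin(q) + 1)^3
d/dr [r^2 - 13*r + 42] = 2*r - 13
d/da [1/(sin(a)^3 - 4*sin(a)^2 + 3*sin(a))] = (-3*cos(a) + 8/tan(a) - 3*cos(a)/sin(a)^2)/((sin(a) - 3)^2*(sin(a) - 1)^2)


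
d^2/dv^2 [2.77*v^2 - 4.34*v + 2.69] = 5.54000000000000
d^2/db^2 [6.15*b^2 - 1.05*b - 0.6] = 12.3000000000000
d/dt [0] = 0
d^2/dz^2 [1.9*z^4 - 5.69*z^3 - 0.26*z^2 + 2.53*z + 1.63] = 22.8*z^2 - 34.14*z - 0.52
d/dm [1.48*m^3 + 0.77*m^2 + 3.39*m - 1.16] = 4.44*m^2 + 1.54*m + 3.39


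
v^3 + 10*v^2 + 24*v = v*(v + 4)*(v + 6)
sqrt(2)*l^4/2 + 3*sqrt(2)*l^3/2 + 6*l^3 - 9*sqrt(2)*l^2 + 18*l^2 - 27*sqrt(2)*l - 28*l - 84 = (l + 3)*(l - 2*sqrt(2))*(l + 7*sqrt(2))*(sqrt(2)*l/2 + 1)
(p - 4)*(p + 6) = p^2 + 2*p - 24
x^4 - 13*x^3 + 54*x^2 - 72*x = x*(x - 6)*(x - 4)*(x - 3)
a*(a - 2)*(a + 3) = a^3 + a^2 - 6*a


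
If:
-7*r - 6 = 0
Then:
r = -6/7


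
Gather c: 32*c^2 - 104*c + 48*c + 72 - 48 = 32*c^2 - 56*c + 24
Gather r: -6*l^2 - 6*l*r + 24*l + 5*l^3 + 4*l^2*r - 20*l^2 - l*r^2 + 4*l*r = 5*l^3 - 26*l^2 - l*r^2 + 24*l + r*(4*l^2 - 2*l)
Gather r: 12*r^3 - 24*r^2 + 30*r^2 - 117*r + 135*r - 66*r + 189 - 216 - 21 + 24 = 12*r^3 + 6*r^2 - 48*r - 24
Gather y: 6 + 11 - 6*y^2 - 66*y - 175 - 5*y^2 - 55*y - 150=-11*y^2 - 121*y - 308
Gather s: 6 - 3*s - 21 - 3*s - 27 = -6*s - 42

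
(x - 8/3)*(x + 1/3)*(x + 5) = x^3 + 8*x^2/3 - 113*x/9 - 40/9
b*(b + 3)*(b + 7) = b^3 + 10*b^2 + 21*b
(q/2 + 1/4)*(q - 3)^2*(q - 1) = q^4/2 - 13*q^3/4 + 23*q^2/4 - 3*q/4 - 9/4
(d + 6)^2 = d^2 + 12*d + 36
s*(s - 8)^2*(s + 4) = s^4 - 12*s^3 + 256*s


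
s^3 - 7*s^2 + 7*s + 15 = (s - 5)*(s - 3)*(s + 1)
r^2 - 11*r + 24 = (r - 8)*(r - 3)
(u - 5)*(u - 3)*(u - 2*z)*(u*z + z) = u^4*z - 2*u^3*z^2 - 7*u^3*z + 14*u^2*z^2 + 7*u^2*z - 14*u*z^2 + 15*u*z - 30*z^2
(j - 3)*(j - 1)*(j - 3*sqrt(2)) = j^3 - 3*sqrt(2)*j^2 - 4*j^2 + 3*j + 12*sqrt(2)*j - 9*sqrt(2)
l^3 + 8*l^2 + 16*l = l*(l + 4)^2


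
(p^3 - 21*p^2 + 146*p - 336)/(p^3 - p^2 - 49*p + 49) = (p^2 - 14*p + 48)/(p^2 + 6*p - 7)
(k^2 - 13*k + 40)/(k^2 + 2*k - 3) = (k^2 - 13*k + 40)/(k^2 + 2*k - 3)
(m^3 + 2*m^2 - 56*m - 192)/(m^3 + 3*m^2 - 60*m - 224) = (m + 6)/(m + 7)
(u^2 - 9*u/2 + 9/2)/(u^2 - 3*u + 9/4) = 2*(u - 3)/(2*u - 3)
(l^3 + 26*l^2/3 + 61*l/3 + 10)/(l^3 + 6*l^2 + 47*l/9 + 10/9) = 3*(l + 3)/(3*l + 1)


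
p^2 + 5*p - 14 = (p - 2)*(p + 7)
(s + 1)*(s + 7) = s^2 + 8*s + 7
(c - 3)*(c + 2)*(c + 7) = c^3 + 6*c^2 - 13*c - 42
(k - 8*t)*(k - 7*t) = k^2 - 15*k*t + 56*t^2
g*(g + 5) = g^2 + 5*g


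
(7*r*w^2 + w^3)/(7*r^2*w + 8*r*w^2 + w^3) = w/(r + w)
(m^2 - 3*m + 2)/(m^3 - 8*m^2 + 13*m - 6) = (m - 2)/(m^2 - 7*m + 6)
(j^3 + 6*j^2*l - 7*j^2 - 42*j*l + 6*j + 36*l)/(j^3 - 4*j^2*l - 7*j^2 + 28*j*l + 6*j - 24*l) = (j + 6*l)/(j - 4*l)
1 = 1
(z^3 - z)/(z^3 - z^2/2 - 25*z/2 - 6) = 2*z*(1 - z^2)/(-2*z^3 + z^2 + 25*z + 12)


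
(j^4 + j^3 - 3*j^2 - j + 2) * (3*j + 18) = 3*j^5 + 21*j^4 + 9*j^3 - 57*j^2 - 12*j + 36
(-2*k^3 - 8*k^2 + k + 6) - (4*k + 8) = -2*k^3 - 8*k^2 - 3*k - 2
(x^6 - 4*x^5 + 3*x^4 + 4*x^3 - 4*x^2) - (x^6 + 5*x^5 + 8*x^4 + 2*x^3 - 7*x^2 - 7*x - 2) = -9*x^5 - 5*x^4 + 2*x^3 + 3*x^2 + 7*x + 2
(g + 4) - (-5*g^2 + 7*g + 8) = 5*g^2 - 6*g - 4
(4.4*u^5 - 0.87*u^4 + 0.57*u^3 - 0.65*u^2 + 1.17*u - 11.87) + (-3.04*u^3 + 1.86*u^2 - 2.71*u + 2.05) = 4.4*u^5 - 0.87*u^4 - 2.47*u^3 + 1.21*u^2 - 1.54*u - 9.82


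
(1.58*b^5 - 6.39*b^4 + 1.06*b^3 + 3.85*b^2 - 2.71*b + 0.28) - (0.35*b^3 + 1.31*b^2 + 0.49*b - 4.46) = 1.58*b^5 - 6.39*b^4 + 0.71*b^3 + 2.54*b^2 - 3.2*b + 4.74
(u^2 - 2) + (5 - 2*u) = u^2 - 2*u + 3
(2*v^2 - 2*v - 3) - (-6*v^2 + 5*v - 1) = 8*v^2 - 7*v - 2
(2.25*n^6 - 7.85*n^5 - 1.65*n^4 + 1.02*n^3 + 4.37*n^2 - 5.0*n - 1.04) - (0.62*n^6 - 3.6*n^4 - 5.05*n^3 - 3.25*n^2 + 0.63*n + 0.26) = 1.63*n^6 - 7.85*n^5 + 1.95*n^4 + 6.07*n^3 + 7.62*n^2 - 5.63*n - 1.3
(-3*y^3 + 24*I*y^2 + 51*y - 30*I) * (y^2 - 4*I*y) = -3*y^5 + 36*I*y^4 + 147*y^3 - 234*I*y^2 - 120*y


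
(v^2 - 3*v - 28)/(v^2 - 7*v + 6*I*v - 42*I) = (v + 4)/(v + 6*I)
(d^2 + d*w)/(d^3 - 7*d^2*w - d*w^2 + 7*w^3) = d/(d^2 - 8*d*w + 7*w^2)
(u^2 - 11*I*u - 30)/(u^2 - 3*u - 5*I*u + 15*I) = (u - 6*I)/(u - 3)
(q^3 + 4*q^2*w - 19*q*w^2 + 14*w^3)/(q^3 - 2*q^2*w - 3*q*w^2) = (-q^3 - 4*q^2*w + 19*q*w^2 - 14*w^3)/(q*(-q^2 + 2*q*w + 3*w^2))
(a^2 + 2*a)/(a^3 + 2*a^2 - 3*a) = (a + 2)/(a^2 + 2*a - 3)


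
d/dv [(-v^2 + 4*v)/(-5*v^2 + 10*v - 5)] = 2*(v + 2)/(5*(v^3 - 3*v^2 + 3*v - 1))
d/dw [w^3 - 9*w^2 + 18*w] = 3*w^2 - 18*w + 18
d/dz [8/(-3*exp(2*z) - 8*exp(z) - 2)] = (48*exp(z) + 64)*exp(z)/(3*exp(2*z) + 8*exp(z) + 2)^2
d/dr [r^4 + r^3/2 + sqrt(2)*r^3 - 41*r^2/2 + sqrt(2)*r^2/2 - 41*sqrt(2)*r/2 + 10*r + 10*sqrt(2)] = 4*r^3 + 3*r^2/2 + 3*sqrt(2)*r^2 - 41*r + sqrt(2)*r - 41*sqrt(2)/2 + 10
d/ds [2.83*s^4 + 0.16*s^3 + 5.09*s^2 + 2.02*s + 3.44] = 11.32*s^3 + 0.48*s^2 + 10.18*s + 2.02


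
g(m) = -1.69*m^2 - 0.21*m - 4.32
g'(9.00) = -30.63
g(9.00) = -143.10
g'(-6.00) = 20.07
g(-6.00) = -63.90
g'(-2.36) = 7.77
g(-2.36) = -13.24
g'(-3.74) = 12.43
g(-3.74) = -27.17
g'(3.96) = -13.59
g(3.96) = -31.65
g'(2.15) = -7.48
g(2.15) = -12.58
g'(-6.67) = 22.33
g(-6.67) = -78.11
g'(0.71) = -2.61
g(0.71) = -5.32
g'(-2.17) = 7.12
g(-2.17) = -11.82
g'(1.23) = -4.37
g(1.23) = -7.14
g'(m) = -3.38*m - 0.21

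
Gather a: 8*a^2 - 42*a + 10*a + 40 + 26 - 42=8*a^2 - 32*a + 24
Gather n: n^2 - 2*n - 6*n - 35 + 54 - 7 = n^2 - 8*n + 12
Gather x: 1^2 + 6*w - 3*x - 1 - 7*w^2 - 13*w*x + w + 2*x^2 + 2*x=-7*w^2 + 7*w + 2*x^2 + x*(-13*w - 1)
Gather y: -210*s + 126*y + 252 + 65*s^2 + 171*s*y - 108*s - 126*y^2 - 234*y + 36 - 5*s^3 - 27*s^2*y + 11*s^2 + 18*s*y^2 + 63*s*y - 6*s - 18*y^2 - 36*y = -5*s^3 + 76*s^2 - 324*s + y^2*(18*s - 144) + y*(-27*s^2 + 234*s - 144) + 288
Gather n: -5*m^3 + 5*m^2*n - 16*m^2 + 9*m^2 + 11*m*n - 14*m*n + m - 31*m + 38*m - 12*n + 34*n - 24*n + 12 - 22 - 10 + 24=-5*m^3 - 7*m^2 + 8*m + n*(5*m^2 - 3*m - 2) + 4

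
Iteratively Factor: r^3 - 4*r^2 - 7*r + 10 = (r - 1)*(r^2 - 3*r - 10) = (r - 5)*(r - 1)*(r + 2)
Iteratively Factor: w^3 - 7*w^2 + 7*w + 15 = (w - 3)*(w^2 - 4*w - 5) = (w - 3)*(w + 1)*(w - 5)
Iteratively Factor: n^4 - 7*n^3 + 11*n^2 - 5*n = (n - 5)*(n^3 - 2*n^2 + n) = (n - 5)*(n - 1)*(n^2 - n) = n*(n - 5)*(n - 1)*(n - 1)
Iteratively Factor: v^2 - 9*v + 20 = (v - 5)*(v - 4)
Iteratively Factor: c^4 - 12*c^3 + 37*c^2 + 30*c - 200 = (c + 2)*(c^3 - 14*c^2 + 65*c - 100) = (c - 5)*(c + 2)*(c^2 - 9*c + 20) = (c - 5)*(c - 4)*(c + 2)*(c - 5)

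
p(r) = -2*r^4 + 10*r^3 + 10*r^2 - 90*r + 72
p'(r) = -8*r^3 + 30*r^2 + 20*r - 90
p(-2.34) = 149.26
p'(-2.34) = 129.97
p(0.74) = 14.33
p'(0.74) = -62.01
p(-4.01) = -568.25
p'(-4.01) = 828.05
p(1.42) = -15.13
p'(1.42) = -24.01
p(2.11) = -19.08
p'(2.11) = 10.61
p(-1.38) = 181.71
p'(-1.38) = -39.44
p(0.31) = 45.34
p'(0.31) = -81.16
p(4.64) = -58.38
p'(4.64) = -150.49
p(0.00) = 72.00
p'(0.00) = -90.00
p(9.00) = -5760.00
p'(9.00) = -3312.00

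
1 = 1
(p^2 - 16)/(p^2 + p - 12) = (p - 4)/(p - 3)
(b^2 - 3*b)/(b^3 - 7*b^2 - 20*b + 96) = b/(b^2 - 4*b - 32)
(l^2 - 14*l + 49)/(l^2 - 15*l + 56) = (l - 7)/(l - 8)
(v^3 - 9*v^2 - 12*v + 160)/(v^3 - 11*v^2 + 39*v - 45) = (v^2 - 4*v - 32)/(v^2 - 6*v + 9)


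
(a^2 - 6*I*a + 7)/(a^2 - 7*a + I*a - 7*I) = (a - 7*I)/(a - 7)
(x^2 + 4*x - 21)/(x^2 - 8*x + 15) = (x + 7)/(x - 5)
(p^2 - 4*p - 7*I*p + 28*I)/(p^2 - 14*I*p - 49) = (p - 4)/(p - 7*I)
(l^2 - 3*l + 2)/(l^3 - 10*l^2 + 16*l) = (l - 1)/(l*(l - 8))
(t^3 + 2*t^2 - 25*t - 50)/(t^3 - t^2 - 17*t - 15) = (t^2 + 7*t + 10)/(t^2 + 4*t + 3)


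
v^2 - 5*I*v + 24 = (v - 8*I)*(v + 3*I)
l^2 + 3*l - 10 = (l - 2)*(l + 5)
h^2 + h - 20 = (h - 4)*(h + 5)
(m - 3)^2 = m^2 - 6*m + 9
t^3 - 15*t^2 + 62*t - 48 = (t - 8)*(t - 6)*(t - 1)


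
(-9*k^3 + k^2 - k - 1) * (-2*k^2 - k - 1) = 18*k^5 + 7*k^4 + 10*k^3 + 2*k^2 + 2*k + 1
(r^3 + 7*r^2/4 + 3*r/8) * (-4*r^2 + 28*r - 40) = -4*r^5 + 21*r^4 + 15*r^3/2 - 119*r^2/2 - 15*r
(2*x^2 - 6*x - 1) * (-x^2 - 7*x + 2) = -2*x^4 - 8*x^3 + 47*x^2 - 5*x - 2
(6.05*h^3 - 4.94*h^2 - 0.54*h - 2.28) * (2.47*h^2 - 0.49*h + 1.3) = 14.9435*h^5 - 15.1663*h^4 + 8.9518*h^3 - 11.789*h^2 + 0.4152*h - 2.964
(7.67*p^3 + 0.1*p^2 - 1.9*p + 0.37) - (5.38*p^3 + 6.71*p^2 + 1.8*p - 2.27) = 2.29*p^3 - 6.61*p^2 - 3.7*p + 2.64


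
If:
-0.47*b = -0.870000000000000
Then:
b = 1.85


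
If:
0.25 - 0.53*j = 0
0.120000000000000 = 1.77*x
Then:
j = 0.47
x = 0.07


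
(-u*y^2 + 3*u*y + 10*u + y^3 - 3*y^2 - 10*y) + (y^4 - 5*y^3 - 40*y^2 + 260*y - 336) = -u*y^2 + 3*u*y + 10*u + y^4 - 4*y^3 - 43*y^2 + 250*y - 336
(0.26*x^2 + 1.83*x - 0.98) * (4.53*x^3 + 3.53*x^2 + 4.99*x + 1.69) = 1.1778*x^5 + 9.2077*x^4 + 3.3179*x^3 + 6.1117*x^2 - 1.7975*x - 1.6562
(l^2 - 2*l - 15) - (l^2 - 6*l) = 4*l - 15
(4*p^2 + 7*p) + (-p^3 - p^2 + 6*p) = -p^3 + 3*p^2 + 13*p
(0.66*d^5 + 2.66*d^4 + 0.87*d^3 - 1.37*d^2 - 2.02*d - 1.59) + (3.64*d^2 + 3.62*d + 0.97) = 0.66*d^5 + 2.66*d^4 + 0.87*d^3 + 2.27*d^2 + 1.6*d - 0.62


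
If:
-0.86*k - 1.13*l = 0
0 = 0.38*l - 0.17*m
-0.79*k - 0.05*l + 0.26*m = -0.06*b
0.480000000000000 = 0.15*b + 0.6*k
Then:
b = 2.66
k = 0.13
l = -0.10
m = -0.23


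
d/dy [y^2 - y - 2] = 2*y - 1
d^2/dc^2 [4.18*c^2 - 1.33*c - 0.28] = 8.36000000000000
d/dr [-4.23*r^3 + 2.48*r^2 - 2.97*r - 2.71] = -12.69*r^2 + 4.96*r - 2.97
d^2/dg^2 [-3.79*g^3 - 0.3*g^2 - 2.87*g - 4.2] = -22.74*g - 0.6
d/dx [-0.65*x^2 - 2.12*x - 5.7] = -1.3*x - 2.12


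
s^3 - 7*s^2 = s^2*(s - 7)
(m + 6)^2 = m^2 + 12*m + 36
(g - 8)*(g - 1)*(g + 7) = g^3 - 2*g^2 - 55*g + 56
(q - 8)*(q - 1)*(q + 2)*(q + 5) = q^4 - 2*q^3 - 45*q^2 - 34*q + 80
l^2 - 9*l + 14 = (l - 7)*(l - 2)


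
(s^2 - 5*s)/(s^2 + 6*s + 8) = s*(s - 5)/(s^2 + 6*s + 8)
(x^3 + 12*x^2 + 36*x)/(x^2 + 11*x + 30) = x*(x + 6)/(x + 5)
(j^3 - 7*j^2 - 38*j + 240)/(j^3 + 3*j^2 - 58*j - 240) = (j - 5)/(j + 5)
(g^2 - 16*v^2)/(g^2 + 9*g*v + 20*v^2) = (g - 4*v)/(g + 5*v)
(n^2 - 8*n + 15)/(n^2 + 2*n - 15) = (n - 5)/(n + 5)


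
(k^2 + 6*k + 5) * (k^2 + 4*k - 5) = k^4 + 10*k^3 + 24*k^2 - 10*k - 25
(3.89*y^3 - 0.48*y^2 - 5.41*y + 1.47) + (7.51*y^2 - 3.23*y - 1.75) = 3.89*y^3 + 7.03*y^2 - 8.64*y - 0.28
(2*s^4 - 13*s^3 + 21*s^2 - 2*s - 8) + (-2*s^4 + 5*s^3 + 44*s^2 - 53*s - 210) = -8*s^3 + 65*s^2 - 55*s - 218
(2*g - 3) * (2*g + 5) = 4*g^2 + 4*g - 15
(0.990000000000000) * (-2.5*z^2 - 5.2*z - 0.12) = -2.475*z^2 - 5.148*z - 0.1188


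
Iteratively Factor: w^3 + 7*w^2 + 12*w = (w + 3)*(w^2 + 4*w) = w*(w + 3)*(w + 4)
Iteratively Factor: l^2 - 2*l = (l - 2)*(l)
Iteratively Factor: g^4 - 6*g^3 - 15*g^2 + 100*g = (g + 4)*(g^3 - 10*g^2 + 25*g) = (g - 5)*(g + 4)*(g^2 - 5*g) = g*(g - 5)*(g + 4)*(g - 5)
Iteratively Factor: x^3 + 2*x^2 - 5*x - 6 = (x - 2)*(x^2 + 4*x + 3) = (x - 2)*(x + 3)*(x + 1)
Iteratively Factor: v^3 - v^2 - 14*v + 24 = (v - 2)*(v^2 + v - 12) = (v - 2)*(v + 4)*(v - 3)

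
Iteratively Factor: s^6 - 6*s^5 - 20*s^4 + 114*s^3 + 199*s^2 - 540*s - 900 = (s - 3)*(s^5 - 3*s^4 - 29*s^3 + 27*s^2 + 280*s + 300) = (s - 3)*(s + 2)*(s^4 - 5*s^3 - 19*s^2 + 65*s + 150) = (s - 5)*(s - 3)*(s + 2)*(s^3 - 19*s - 30) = (s - 5)^2*(s - 3)*(s + 2)*(s^2 + 5*s + 6) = (s - 5)^2*(s - 3)*(s + 2)^2*(s + 3)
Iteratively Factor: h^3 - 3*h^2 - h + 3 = (h - 3)*(h^2 - 1) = (h - 3)*(h + 1)*(h - 1)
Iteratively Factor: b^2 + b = (b)*(b + 1)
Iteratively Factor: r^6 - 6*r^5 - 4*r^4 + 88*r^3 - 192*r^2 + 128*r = (r + 4)*(r^5 - 10*r^4 + 36*r^3 - 56*r^2 + 32*r) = (r - 2)*(r + 4)*(r^4 - 8*r^3 + 20*r^2 - 16*r) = (r - 4)*(r - 2)*(r + 4)*(r^3 - 4*r^2 + 4*r) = (r - 4)*(r - 2)^2*(r + 4)*(r^2 - 2*r) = (r - 4)*(r - 2)^3*(r + 4)*(r)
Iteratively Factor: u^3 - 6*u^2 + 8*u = (u)*(u^2 - 6*u + 8) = u*(u - 4)*(u - 2)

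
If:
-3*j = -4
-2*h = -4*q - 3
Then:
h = 2*q + 3/2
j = 4/3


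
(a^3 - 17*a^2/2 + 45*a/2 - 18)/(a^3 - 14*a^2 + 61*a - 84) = (a - 3/2)/(a - 7)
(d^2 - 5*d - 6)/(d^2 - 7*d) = (d^2 - 5*d - 6)/(d*(d - 7))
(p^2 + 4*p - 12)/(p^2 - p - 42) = (p - 2)/(p - 7)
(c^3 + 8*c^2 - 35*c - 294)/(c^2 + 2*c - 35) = (c^2 + c - 42)/(c - 5)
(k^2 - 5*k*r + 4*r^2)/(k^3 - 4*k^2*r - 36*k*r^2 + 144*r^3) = (-k + r)/(-k^2 + 36*r^2)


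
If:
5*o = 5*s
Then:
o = s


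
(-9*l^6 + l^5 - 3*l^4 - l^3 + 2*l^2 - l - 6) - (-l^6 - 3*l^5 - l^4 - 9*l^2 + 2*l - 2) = -8*l^6 + 4*l^5 - 2*l^4 - l^3 + 11*l^2 - 3*l - 4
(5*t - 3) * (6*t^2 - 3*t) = 30*t^3 - 33*t^2 + 9*t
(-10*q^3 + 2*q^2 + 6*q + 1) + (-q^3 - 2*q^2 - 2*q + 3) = -11*q^3 + 4*q + 4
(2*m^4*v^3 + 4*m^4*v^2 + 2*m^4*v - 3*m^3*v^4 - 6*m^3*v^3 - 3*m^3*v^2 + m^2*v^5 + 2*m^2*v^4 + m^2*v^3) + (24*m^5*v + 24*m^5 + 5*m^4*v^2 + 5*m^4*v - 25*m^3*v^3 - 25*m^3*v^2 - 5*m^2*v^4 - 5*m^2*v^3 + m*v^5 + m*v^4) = 24*m^5*v + 24*m^5 + 2*m^4*v^3 + 9*m^4*v^2 + 7*m^4*v - 3*m^3*v^4 - 31*m^3*v^3 - 28*m^3*v^2 + m^2*v^5 - 3*m^2*v^4 - 4*m^2*v^3 + m*v^5 + m*v^4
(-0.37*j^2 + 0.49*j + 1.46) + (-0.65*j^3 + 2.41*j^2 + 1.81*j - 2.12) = -0.65*j^3 + 2.04*j^2 + 2.3*j - 0.66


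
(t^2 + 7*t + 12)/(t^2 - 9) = (t + 4)/(t - 3)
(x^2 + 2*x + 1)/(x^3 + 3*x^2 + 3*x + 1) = 1/(x + 1)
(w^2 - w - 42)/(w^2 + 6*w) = (w - 7)/w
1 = 1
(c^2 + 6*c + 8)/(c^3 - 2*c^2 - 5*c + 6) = (c + 4)/(c^2 - 4*c + 3)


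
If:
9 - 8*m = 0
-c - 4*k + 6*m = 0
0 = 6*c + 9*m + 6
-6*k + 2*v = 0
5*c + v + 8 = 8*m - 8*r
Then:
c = -43/16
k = 151/64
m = 9/8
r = 471/512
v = 453/64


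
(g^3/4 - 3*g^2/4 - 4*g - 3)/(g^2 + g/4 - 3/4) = (g^2 - 4*g - 12)/(4*g - 3)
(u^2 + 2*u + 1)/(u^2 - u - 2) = (u + 1)/(u - 2)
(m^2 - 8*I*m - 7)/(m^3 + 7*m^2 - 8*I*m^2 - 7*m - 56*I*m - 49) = 1/(m + 7)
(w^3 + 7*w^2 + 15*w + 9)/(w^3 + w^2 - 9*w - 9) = (w + 3)/(w - 3)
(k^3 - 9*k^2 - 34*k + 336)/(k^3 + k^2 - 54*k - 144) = (k - 7)/(k + 3)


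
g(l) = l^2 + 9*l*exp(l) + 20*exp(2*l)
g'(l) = 9*l*exp(l) + 2*l + 40*exp(2*l) + 9*exp(l)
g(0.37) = 46.88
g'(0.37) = 102.43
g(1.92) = 1052.06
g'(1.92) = 2044.11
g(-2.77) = 6.19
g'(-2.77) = -6.38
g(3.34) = 16785.80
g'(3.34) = 32961.68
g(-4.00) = 15.35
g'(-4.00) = -8.48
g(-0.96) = 0.55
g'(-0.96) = 4.08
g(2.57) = 3723.13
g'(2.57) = 7253.58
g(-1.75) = 0.93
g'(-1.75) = -3.47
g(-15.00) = 225.00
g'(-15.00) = -30.00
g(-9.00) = 80.99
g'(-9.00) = -18.01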